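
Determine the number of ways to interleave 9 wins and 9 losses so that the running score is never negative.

4862

Reading a vote for the leader as '(' and for the other as ')' turns such a sequence into a balanced string of 9 pairs, so the count is C_9.
C_9 = C(18,9)/10 = 48620/10 = 4862.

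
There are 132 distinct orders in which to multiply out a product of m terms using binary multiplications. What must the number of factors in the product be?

7

Parenthesizations of m factors are counted by C_{m−1}; 132 = C_6.
So the index is 6, and the number of factors is 6 + 1 = 7.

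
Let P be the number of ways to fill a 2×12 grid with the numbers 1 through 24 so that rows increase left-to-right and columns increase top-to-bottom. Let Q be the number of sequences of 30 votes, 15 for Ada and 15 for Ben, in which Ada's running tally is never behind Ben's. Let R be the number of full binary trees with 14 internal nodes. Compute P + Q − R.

7228417

By the hook-length formula (or a Dyck-path bijection), SYT of shape 2×12 number C_12. So P = C_12 = 208012.
Reading a vote for the leader as '(' and for the other as ')' turns such a sequence into a balanced string of 15 pairs, so the count is C_15. So Q = C_15 = 9694845.
The number of full binary trees on 14 internal nodes is the Catalan number C_14. So R = C_14 = 2674440.
P + Q − R = 208012 + 9694845 − 2674440 = 7228417.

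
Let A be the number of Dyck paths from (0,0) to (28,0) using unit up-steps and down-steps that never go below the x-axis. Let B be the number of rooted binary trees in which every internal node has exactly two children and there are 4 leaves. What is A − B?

2674435

A Dyck path with 14 up-steps and 14 down-steps has semilength 14, so there are C_14 of them. So A = C_14 = 2674440.
A full binary tree with L leaves has L−1 internal nodes and is counted by C_{L−1}; L = 4 gives C_3. So B = C_3 = 5.
A − B = 2674440 − 5 = 2674435.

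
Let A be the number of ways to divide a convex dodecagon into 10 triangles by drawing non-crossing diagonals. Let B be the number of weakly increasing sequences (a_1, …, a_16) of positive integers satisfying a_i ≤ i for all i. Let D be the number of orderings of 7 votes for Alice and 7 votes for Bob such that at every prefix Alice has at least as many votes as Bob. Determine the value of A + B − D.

The number of triangulations of a 12-gon is the Catalan number C_10 (index = sides − 2). So A = C_10 = 16796.
Weakly increasing sequences with a_i ≤ i biject with Dyck paths of semilength 16, so there are C_16. So B = C_16 = 35357670.
Reading a vote for the leader as '(' and for the other as ')' turns such a sequence into a balanced string of 7 pairs, so the count is C_7. So D = C_7 = 429.
A + B − D = 16796 + 35357670 − 429 = 35374037.

35374037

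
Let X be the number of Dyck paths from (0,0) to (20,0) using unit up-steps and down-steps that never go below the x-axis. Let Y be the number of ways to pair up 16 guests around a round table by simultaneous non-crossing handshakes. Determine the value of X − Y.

15366

A Dyck path with 10 up-steps and 10 down-steps has semilength 10, so there are C_10 of them. So X = C_10 = 16796.
With 16 = 2·8 people, non-crossing handshake pairings are non-crossing perfect matchings on a circle, counted by C_8. So Y = C_8 = 1430.
X − Y = 16796 − 1430 = 15366.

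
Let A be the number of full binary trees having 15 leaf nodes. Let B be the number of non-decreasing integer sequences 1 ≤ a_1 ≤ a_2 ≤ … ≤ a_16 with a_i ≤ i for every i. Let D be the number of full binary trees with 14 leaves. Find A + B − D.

37289210

A full binary tree with L leaves has L−1 internal nodes and is counted by C_{L−1}; L = 15 gives C_14. So A = C_14 = 2674440.
Such sub-staircase sequences of length n are counted by C_n; here n = 16. So B = C_16 = 35357670.
Full binary trees with 14 leaves have 14−1 = 13 internal nodes, so there are C_13 of them. So D = C_13 = 742900.
A + B − D = 2674440 + 35357670 − 742900 = 37289210.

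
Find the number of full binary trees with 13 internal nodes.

The number of full binary trees on 13 internal nodes is the Catalan number C_13.
C_13 = C(26,13)/14 = 10400600/14 = 742900.

742900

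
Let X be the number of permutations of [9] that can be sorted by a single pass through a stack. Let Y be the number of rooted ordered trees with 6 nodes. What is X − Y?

4820

Stack-sortable permutations are exactly the 231-avoiding ones, counted by C_n; here n = 9. So X = C_9 = 4862.
Rooted ordered (plane) trees on m nodes have m−1 edges and are counted by C_{m−1}; m = 6 gives C_5. So Y = C_5 = 42.
X − Y = 4862 − 42 = 4820.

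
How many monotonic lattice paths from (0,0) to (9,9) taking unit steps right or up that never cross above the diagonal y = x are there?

Sub-diagonal monotone paths from (0,0) to (9,9) biject with Dyck paths of semilength 9, giving C_9.
C_9 = 4862.

4862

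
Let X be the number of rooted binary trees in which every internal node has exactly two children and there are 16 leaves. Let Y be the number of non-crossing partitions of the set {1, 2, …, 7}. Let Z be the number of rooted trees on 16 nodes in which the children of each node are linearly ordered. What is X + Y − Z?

Full binary trees with 16 leaves have 16−1 = 15 internal nodes, so there are C_15 of them. So X = C_15 = 9694845.
Non-crossing partitions of an n-element set are counted by C_n; here n = 7. So Y = C_7 = 429.
Rooted ordered (plane) trees on m nodes have m−1 edges and are counted by C_{m−1}; m = 16 gives C_15. So Z = C_15 = 9694845.
X + Y − Z = 9694845 + 429 − 9694845 = 429.

429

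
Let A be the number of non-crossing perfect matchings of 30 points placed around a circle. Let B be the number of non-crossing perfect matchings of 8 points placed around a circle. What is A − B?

Pairing 30 circle points by 15 non-crossing chords gives C_15 matchings. So A = C_15 = 9694845.
Pairing 8 circle points by 4 non-crossing chords gives C_4 matchings. So B = C_4 = 14.
A − B = 9694845 − 14 = 9694831.

9694831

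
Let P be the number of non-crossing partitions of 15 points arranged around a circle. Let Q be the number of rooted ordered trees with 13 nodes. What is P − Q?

Non-crossing partitions of an n-element set are counted by C_n; here n = 15. So P = C_15 = 9694845.
Rooted ordered (plane) trees on m nodes have m−1 edges and are counted by C_{m−1}; m = 13 gives C_12. So Q = C_12 = 208012.
P − Q = 9694845 − 208012 = 9486833.

9486833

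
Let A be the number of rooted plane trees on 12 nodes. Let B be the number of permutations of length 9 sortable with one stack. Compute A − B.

A rooted plane tree on 12 nodes has 11 edges, and such trees are counted by C_11. So A = C_11 = 58786.
By Knuth's characterisation, the stack-sortable permutations of length 9 are the 231-avoiders, numbering C_9. So B = C_9 = 4862.
A − B = 58786 − 4862 = 53924.

53924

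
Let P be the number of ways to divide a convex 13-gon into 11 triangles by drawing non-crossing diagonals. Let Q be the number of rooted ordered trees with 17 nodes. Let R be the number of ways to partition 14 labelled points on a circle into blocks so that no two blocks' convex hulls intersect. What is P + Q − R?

32742016

Triangulations of a convex m-gon are counted by C_{m−2}; with m = 13 this is C_11. So P = C_11 = 58786.
Rooted ordered (plane) trees on m nodes have m−1 edges and are counted by C_{m−1}; m = 17 gives C_16. So Q = C_16 = 35357670.
The non-crossing partitions of [14] form a lattice of size C_14. So R = C_14 = 2674440.
P + Q − R = 58786 + 35357670 − 2674440 = 32742016.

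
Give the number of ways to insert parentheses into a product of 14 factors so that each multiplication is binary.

742900

Ways to associate a product of 14 factors correspond to binary trees on 14 leaves, so the count is C_13.
C_13 = C_12 · 2(2·12+1)/(12+2) = 208012 · 50/14 = 742900.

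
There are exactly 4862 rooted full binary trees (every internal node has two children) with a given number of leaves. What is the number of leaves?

Full binary trees with L leaves are counted by C_{L−1}; 4862 = C_9.
So the index is 9, and the number of leaves is 9 + 1 = 10.

10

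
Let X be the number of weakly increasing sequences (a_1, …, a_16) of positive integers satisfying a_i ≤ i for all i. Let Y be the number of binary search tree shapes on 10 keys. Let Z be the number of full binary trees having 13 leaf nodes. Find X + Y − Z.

35166454

Weakly increasing sequences with a_i ≤ i biject with Dyck paths of semilength 16, so there are C_16. So X = C_16 = 35357670.
There are C_n binary search tree shapes on n keys; with n = 10 that is C_10. So Y = C_10 = 16796.
Full binary trees with 13 leaves have 13−1 = 12 internal nodes, so there are C_12 of them. So Z = C_12 = 208012.
X + Y − Z = 35357670 + 16796 − 208012 = 35166454.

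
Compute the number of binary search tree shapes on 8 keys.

1430

There are C_n binary search tree shapes on n keys; with n = 8 that is C_8.
C_8 = 1430.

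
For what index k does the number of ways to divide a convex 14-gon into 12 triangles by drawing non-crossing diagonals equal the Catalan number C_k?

12

A convex 14-gon is triangulated into 12 triangles, and the number of such triangulations is the Catalan number C_{14−2} = C_12.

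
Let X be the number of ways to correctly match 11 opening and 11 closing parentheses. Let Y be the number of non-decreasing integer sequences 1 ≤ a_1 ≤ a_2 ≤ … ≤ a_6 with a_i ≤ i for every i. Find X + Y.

With 11 pairs the number of balanced bracket strings is the Catalan number C_11. So X = C_11 = 58786.
Such sub-staircase sequences of length n are counted by C_n; here n = 6. So Y = C_6 = 132.
X + Y = 58786 + 132 = 58918.

58918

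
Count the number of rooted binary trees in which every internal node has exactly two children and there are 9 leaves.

1430

Full binary trees with 9 leaves have 9−1 = 8 internal nodes, so there are C_8 of them.
C_8 = C(16,8)/9 = 12870/9 = 1430.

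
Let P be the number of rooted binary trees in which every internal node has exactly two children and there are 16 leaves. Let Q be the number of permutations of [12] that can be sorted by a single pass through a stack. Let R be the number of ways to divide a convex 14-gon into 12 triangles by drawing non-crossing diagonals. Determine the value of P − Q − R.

9278821

A full binary tree with L leaves has L−1 internal nodes and is counted by C_{L−1}; L = 16 gives C_15. So P = C_15 = 9694845.
By Knuth's characterisation, the stack-sortable permutations of length 12 are the 231-avoiders, numbering C_12. So Q = C_12 = 208012.
A convex 14-gon is triangulated into 12 triangles, and the number of such triangulations is the Catalan number C_{14−2} = C_12. So R = C_12 = 208012.
P − Q − R = 9694845 − 208012 − 208012 = 9278821.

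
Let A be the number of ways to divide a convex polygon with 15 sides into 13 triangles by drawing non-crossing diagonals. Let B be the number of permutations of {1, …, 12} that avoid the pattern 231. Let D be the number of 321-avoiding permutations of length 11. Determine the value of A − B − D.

476102

The number of triangulations of a 15-gon is the Catalan number C_13 (index = sides − 2). So A = C_13 = 742900.
Permutations of [n] avoiding any single length-3 pattern are counted by C_n; here n = 12. So B = C_12 = 208012.
Permutations of [n] avoiding any single length-3 pattern are counted by C_n; here n = 11. So D = C_11 = 58786.
A − B − D = 742900 − 208012 − 58786 = 476102.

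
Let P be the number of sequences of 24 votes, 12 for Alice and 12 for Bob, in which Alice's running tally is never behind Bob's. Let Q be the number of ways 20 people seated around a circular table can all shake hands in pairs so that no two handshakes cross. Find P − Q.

191216

Reading a vote for the leader as '(' and for the other as ')' turns such a sequence into a balanced string of 12 pairs, so the count is C_12. So P = C_12 = 208012.
Non-crossing handshake pairings of 2n people are counted by C_n; 20 people gives n = 10. So Q = C_10 = 16796.
P − Q = 208012 − 16796 = 191216.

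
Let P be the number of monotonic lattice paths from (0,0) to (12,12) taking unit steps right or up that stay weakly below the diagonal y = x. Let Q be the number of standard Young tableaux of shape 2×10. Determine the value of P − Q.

Sub-diagonal monotone paths from (0,0) to (12,12) biject with Dyck paths of semilength 12, giving C_12. So P = C_12 = 208012.
Standard Young tableaux of shape 2×n are counted by C_n; here n = 10. So Q = C_10 = 16796.
P − Q = 208012 − 16796 = 191216.

191216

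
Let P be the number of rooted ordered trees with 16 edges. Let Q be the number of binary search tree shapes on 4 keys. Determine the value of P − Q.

A rooted plane tree with 16 edges has 17 nodes, and the count is C_16. So P = C_16 = 35357670.
Binary trees (left/right distinguished) on n nodes are counted by C_n; here n = 4. So Q = C_4 = 14.
P − Q = 35357670 − 14 = 35357656.

35357656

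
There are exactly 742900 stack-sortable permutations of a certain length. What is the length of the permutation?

Stack-sortable permutations of [n] are counted by C_n. The Catalan number equal to 742900 is C_13.

13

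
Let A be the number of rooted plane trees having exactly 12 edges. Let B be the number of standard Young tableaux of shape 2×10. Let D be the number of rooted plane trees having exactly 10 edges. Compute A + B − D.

208012

Rooted ordered trees with n edges are counted by C_n; here n = 12. So A = C_12 = 208012.
Standard Young tableaux of shape 2×n are counted by C_n; here n = 10. So B = C_10 = 16796.
A rooted plane tree with 10 edges has 11 nodes, and the count is C_10. So D = C_10 = 16796.
A + B − D = 208012 + 16796 − 16796 = 208012.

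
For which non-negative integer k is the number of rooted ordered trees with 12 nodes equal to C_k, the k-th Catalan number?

Rooted ordered (plane) trees on m nodes have m−1 edges and are counted by C_{m−1}; m = 12 gives C_11.

11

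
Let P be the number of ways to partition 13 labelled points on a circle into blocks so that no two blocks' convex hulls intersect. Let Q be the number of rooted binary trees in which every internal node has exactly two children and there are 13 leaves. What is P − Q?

534888

Non-crossing partitions of an n-element set are counted by C_n; here n = 13. So P = C_13 = 742900.
A full binary tree with L leaves has L−1 internal nodes and is counted by C_{L−1}; L = 13 gives C_12. So Q = C_12 = 208012.
P − Q = 742900 − 208012 = 534888.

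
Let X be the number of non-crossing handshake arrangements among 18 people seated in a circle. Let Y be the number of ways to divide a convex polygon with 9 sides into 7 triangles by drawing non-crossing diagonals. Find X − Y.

4433

Non-crossing handshake pairings of 2n people are counted by C_n; 18 people gives n = 9. So X = C_9 = 4862.
A convex 9-gon is triangulated into 7 triangles, and the number of such triangulations is the Catalan number C_{9−2} = C_7. So Y = C_7 = 429.
X − Y = 4862 − 429 = 4433.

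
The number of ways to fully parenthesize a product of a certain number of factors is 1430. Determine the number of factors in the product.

9

Parenthesizations of m factors are counted by C_{m−1}. The Catalan number equal to 1430 is C_8.
So the index is 8, and the number of factors is 8 + 1 = 9.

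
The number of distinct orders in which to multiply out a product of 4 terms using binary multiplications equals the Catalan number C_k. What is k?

Ways to associate a product of 4 factors correspond to binary trees on 4 leaves, so the count is C_3.

3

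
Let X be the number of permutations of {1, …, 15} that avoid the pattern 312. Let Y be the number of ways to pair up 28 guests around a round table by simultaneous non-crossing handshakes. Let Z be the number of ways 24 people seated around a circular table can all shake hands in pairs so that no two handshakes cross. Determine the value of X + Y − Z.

For any fixed pattern of length 3, the pattern-avoiding permutations of [15] number C_15. So X = C_15 = 9694845.
With 28 = 2·14 people, non-crossing handshake pairings are non-crossing perfect matchings on a circle, counted by C_14. So Y = C_14 = 2674440.
Non-crossing handshake pairings of 2n people are counted by C_n; 24 people gives n = 12. So Z = C_12 = 208012.
X + Y − Z = 9694845 + 2674440 − 208012 = 12161273.

12161273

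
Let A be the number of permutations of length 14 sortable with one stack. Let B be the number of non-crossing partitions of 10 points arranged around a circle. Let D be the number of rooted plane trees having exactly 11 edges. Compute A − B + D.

2716430

Stack-sortable permutations are exactly the 231-avoiding ones, counted by C_n; here n = 14. So A = C_14 = 2674440.
Non-crossing partitions of an n-element set are counted by C_n; here n = 10. So B = C_10 = 16796.
A rooted plane tree with 11 edges has 12 nodes, and the count is C_11. So D = C_11 = 58786.
A − B + D = 2674440 − 16796 + 58786 = 2716430.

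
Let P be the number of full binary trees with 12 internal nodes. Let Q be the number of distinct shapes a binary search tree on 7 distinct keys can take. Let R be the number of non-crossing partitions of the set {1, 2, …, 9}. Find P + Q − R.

203579

The number of full binary trees on 12 internal nodes is the Catalan number C_12. So P = C_12 = 208012.
There are C_n binary search tree shapes on n keys; with n = 7 that is C_7. So Q = C_7 = 429.
The non-crossing partitions of [9] form a lattice of size C_9. So R = C_9 = 4862.
P + Q − R = 208012 + 429 − 4862 = 203579.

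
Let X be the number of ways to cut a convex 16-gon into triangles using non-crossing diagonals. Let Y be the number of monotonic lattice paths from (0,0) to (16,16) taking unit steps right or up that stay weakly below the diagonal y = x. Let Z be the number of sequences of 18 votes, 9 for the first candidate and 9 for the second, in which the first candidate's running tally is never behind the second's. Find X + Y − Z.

The number of triangulations of a 16-gon is the Catalan number C_14 (index = sides − 2). So X = C_14 = 2674440.
Monotone paths in an n×n grid that stay weakly below the diagonal are counted by C_n; here n = 16. So Y = C_16 = 35357670.
Reading a vote for the leader as '(' and for the other as ')' turns such a sequence into a balanced string of 9 pairs, so the count is C_9. So Z = C_9 = 4862.
X + Y − Z = 2674440 + 35357670 − 4862 = 38027248.

38027248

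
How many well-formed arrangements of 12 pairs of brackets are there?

With 12 pairs the number of balanced bracket strings is the Catalan number C_12.
C_12 = C(24,12)/13 = 2704156/13 = 208012.

208012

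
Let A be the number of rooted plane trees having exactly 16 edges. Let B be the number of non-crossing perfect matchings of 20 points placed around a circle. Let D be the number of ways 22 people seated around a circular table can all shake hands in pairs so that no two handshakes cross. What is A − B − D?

A rooted plane tree with 16 edges has 17 nodes, and the count is C_16. So A = C_16 = 35357670.
Pairing 20 circle points by 10 non-crossing chords gives C_10 matchings. So B = C_10 = 16796.
With 22 = 2·11 people, non-crossing handshake pairings are non-crossing perfect matchings on a circle, counted by C_11. So D = C_11 = 58786.
A − B − D = 35357670 − 16796 − 58786 = 35282088.

35282088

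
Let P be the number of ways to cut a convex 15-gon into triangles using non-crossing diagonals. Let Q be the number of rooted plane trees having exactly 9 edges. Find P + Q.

The number of triangulations of a 15-gon is the Catalan number C_13 (index = sides − 2). So P = C_13 = 742900.
Rooted ordered trees with n edges are counted by C_n; here n = 9. So Q = C_9 = 4862.
P + Q = 742900 + 4862 = 747762.

747762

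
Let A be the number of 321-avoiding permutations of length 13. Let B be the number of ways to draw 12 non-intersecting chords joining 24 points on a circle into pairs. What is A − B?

Permutations of [n] avoiding any single length-3 pattern are counted by C_n; here n = 13. So A = C_13 = 742900.
Pairing 24 circle points by 12 non-crossing chords gives C_12 matchings. So B = C_12 = 208012.
A − B = 742900 − 208012 = 534888.

534888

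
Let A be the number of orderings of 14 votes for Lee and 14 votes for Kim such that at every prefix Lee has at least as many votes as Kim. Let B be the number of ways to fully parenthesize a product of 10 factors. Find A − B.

Ballot sequences with n votes each where one side never trails are Dyck words, counted by C_n; here n = 14. So A = C_14 = 2674440.
Ways to associate a product of 10 factors correspond to binary trees on 10 leaves, so the count is C_9. So B = C_9 = 4862.
A − B = 2674440 − 4862 = 2669578.

2669578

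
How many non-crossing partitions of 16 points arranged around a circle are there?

35357670

The non-crossing partitions of [16] form a lattice of size C_16.
C_16 = C_15 · 2(2·15+1)/(15+2) = 9694845 · 62/17 = 35357670.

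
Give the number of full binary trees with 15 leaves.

2674440

Full binary trees with 15 leaves have 15−1 = 14 internal nodes, so there are C_14 of them.
C_14 = C(28,14)/15 = 40116600/15 = 2674440.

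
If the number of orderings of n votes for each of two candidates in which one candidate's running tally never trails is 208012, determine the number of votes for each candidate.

12

Such ballot sequences with n votes each are counted by C_n; 208012 = C_12.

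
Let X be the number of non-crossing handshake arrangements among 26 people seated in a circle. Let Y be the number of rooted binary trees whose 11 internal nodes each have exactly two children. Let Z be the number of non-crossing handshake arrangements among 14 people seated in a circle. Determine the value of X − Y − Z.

683685

Non-crossing handshake pairings of 2n people are counted by C_n; 26 people gives n = 13. So X = C_13 = 742900.
The number of full binary trees on 11 internal nodes is the Catalan number C_11. So Y = C_11 = 58786.
Non-crossing handshake pairings of 2n people are counted by C_n; 14 people gives n = 7. So Z = C_7 = 429.
X − Y − Z = 742900 − 58786 − 429 = 683685.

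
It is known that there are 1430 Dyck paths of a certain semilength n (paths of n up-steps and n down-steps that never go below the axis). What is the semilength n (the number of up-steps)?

8

Dyck paths of semilength n are counted by C_n. Since C_8 = 1430, the index is 8.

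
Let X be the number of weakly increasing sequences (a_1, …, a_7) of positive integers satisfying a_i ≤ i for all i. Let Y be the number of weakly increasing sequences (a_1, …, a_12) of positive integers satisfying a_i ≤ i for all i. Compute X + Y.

Such sub-staircase sequences of length n are counted by C_n; here n = 7. So X = C_7 = 429.
Such sub-staircase sequences of length n are counted by C_n; here n = 12. So Y = C_12 = 208012.
X + Y = 429 + 208012 = 208441.

208441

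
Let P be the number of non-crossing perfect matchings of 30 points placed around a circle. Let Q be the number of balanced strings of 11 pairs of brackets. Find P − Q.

9636059

Pairing 30 circle points by 15 non-crossing chords gives C_15 matchings. So P = C_15 = 9694845.
A balanced arrangement of 11 bracket pairs is a Dyck word of semilength 11, so the count is C_11. So Q = C_11 = 58786.
P − Q = 9694845 − 58786 = 9636059.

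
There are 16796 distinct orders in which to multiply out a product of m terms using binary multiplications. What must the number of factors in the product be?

11

Parenthesizations of m factors are counted by C_{m−1}. Since C_10 = 16796, the index is 10.
So the index is 10, and the number of factors is 10 + 1 = 11.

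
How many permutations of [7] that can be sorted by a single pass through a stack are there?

429

Stack-sortable permutations are exactly the 231-avoiding ones, counted by C_n; here n = 7.
C_7 = C(14,7)/8 = 3432/8 = 429.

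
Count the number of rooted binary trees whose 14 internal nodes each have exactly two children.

The number of full binary trees on 14 internal nodes is the Catalan number C_14.
C_14 = 2674440.

2674440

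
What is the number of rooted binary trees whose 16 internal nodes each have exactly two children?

Full binary trees with n internal nodes are counted by C_n; here n = 16.
C_16 = C(32,16)/17 = 601080390/17 = 35357670.

35357670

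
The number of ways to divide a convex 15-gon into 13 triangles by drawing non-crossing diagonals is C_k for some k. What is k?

Triangulations of a convex m-gon are counted by C_{m−2}; with m = 15 this is C_13.

13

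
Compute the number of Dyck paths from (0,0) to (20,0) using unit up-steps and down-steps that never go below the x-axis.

16796

Dyck paths of semilength n (length 2n) are counted by C_n; here n = 10.
C_10 = C(20,10)/11 = 184756/11 = 16796.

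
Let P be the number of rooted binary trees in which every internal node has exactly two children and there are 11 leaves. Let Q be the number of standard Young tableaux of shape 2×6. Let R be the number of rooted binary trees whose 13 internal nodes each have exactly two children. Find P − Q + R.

759564

Full binary trees with 11 leaves have 11−1 = 10 internal nodes, so there are C_10 of them. So P = C_10 = 16796.
Standard Young tableaux of shape 2×n are counted by C_n; here n = 6. So Q = C_6 = 132.
The number of full binary trees on 13 internal nodes is the Catalan number C_13. So R = C_13 = 742900.
P − Q + R = 16796 − 132 + 742900 = 759564.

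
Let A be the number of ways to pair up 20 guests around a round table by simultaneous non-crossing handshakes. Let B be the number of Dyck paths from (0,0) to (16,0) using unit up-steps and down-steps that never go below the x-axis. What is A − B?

15366

With 20 = 2·10 people, non-crossing handshake pairings are non-crossing perfect matchings on a circle, counted by C_10. So A = C_10 = 16796.
Dyck paths of semilength n (length 2n) are counted by C_n; here n = 8. So B = C_8 = 1430.
A − B = 16796 − 1430 = 15366.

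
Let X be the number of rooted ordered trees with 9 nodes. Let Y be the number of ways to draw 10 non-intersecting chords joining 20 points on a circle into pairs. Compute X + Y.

18226

A rooted plane tree on 9 nodes has 8 edges, and such trees are counted by C_8. So X = C_8 = 1430.
Pairing 20 circle points by 10 non-crossing chords gives C_10 matchings. So Y = C_10 = 16796.
X + Y = 1430 + 16796 = 18226.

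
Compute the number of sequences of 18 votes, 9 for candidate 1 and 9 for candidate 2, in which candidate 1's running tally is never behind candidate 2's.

4862

Ballot sequences with n votes each where one side never trails are Dyck words, counted by C_n; here n = 9.
C_9 = 4862.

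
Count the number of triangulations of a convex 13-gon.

A convex 13-gon is triangulated into 11 triangles, and the number of such triangulations is the Catalan number C_{13−2} = C_11.
C_11 = C(22,11)/12 = 705432/12 = 58786.

58786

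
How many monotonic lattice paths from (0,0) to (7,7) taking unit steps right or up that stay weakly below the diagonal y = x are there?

Sub-diagonal monotone paths from (0,0) to (7,7) biject with Dyck paths of semilength 7, giving C_7.
C_7 = C_6 · 2(2·6+1)/(6+2) = 132 · 26/8 = 429.

429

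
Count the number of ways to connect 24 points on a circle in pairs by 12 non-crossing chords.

208012

Pairing 24 circle points by 12 non-crossing chords gives C_12 matchings.
C_12 = C_11 · 2(2·11+1)/(11+2) = 58786 · 46/13 = 208012.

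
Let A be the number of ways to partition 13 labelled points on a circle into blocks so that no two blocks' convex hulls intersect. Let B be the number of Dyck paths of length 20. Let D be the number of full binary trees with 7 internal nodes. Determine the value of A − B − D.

The non-crossing partitions of [13] form a lattice of size C_13. So A = C_13 = 742900.
A Dyck path with 10 up-steps and 10 down-steps has semilength 10, so there are C_10 of them. So B = C_10 = 16796.
The number of full binary trees on 7 internal nodes is the Catalan number C_7. So D = C_7 = 429.
A − B − D = 742900 − 16796 − 429 = 725675.

725675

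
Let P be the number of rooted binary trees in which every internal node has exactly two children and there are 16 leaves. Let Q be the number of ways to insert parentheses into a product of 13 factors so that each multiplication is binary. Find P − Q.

Full binary trees with 16 leaves have 16−1 = 15 internal nodes, so there are C_15 of them. So P = C_15 = 9694845.
Ways to associate a product of 13 factors correspond to binary trees on 13 leaves, so the count is C_12. So Q = C_12 = 208012.
P − Q = 9694845 − 208012 = 9486833.

9486833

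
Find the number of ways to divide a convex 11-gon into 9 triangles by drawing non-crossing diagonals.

4862

The number of triangulations of an 11-gon is the Catalan number C_9 (index = sides − 2).
C_9 = C(18,9)/10 = 48620/10 = 4862.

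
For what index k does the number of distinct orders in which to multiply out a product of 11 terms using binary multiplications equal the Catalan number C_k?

Ways to associate a product of 11 factors correspond to binary trees on 11 leaves, so the count is C_10.

10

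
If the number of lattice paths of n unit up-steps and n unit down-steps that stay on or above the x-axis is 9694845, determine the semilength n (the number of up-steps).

Dyck paths of semilength n are counted by C_n; 9694845 = C_15.

15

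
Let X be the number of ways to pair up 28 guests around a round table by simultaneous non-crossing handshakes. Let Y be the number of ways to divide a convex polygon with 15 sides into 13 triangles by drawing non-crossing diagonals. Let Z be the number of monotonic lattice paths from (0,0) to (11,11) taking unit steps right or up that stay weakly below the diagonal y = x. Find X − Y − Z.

1872754

With 28 = 2·14 people, non-crossing handshake pairings are non-crossing perfect matchings on a circle, counted by C_14. So X = C_14 = 2674440.
The number of triangulations of a 15-gon is the Catalan number C_13 (index = sides − 2). So Y = C_13 = 742900.
Monotone paths in an n×n grid that stay weakly below the diagonal are counted by C_n; here n = 11. So Z = C_11 = 58786.
X − Y − Z = 2674440 − 742900 − 58786 = 1872754.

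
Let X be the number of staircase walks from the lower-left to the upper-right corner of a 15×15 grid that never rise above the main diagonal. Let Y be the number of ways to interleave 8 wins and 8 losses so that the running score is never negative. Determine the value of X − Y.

9693415

Monotone paths in an n×n grid that stay weakly below the diagonal are counted by C_n; here n = 15. So X = C_15 = 9694845.
Reading a vote for the leader as '(' and for the other as ')' turns such a sequence into a balanced string of 8 pairs, so the count is C_8. So Y = C_8 = 1430.
X − Y = 9694845 − 1430 = 9693415.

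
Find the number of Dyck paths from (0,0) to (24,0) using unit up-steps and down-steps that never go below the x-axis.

Dyck paths of semilength n (length 2n) are counted by C_n; here n = 12.
C_12 = 208012.

208012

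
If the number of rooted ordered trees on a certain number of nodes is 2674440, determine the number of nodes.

Rooted ordered trees on m nodes are counted by C_{m−1}. The Catalan number equal to 2674440 is C_14.
So the index is 14, and the number of nodes is 14 + 1 = 15.

15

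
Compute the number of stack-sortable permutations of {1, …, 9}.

4862

By Knuth's characterisation, the stack-sortable permutations of length 9 are the 231-avoiders, numbering C_9.
C_9 = C(18,9)/10 = 48620/10 = 4862.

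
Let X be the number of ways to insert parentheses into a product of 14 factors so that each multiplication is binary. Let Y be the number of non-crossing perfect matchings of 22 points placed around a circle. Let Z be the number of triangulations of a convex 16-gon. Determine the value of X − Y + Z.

3358554

Parenthesizations of m factors correspond to full binary trees with m leaves, counted by C_{m−1}; m = 14 gives C_13. So X = C_13 = 742900.
Pairing 22 circle points by 11 non-crossing chords gives C_11 matchings. So Y = C_11 = 58786.
A convex 16-gon is triangulated into 14 triangles, and the number of such triangulations is the Catalan number C_{16−2} = C_14. So Z = C_14 = 2674440.
X − Y + Z = 742900 − 58786 + 2674440 = 3358554.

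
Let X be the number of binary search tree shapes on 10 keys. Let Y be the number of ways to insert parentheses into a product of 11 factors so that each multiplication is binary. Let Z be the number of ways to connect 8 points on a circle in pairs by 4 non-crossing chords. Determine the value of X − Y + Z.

14

Rooted binary trees with 10 nodes (each child slot possibly empty) number C_10. So X = C_10 = 16796.
Bracketing 11 factors into binary products is counted by C_{11−1} = C_10. So Y = C_10 = 16796.
Non-crossing perfect matchings of 2n points on a circle are counted by C_n; with 8 points, n = 4. So Z = C_4 = 14.
X − Y + Z = 16796 − 16796 + 14 = 14.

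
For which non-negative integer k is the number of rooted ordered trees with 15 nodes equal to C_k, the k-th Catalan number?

14

Rooted ordered (plane) trees on m nodes have m−1 edges and are counted by C_{m−1}; m = 15 gives C_14.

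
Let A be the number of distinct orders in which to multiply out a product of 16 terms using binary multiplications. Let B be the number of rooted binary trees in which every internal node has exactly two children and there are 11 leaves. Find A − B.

Ways to associate a product of 16 factors correspond to binary trees on 16 leaves, so the count is C_15. So A = C_15 = 9694845.
Full binary trees with 11 leaves have 11−1 = 10 internal nodes, so there are C_10 of them. So B = C_10 = 16796.
A − B = 9694845 − 16796 = 9678049.

9678049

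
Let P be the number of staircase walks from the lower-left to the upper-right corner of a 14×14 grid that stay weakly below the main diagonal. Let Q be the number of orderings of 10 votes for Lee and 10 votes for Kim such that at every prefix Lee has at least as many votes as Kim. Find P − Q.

2657644

Sub-diagonal monotone paths from (0,0) to (14,14) biject with Dyck paths of semilength 14, giving C_14. So P = C_14 = 2674440.
Reading a vote for the leader as '(' and for the other as ')' turns such a sequence into a balanced string of 10 pairs, so the count is C_10. So Q = C_10 = 16796.
P − Q = 2674440 − 16796 = 2657644.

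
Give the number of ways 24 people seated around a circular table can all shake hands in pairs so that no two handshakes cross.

With 24 = 2·12 people, non-crossing handshake pairings are non-crossing perfect matchings on a circle, counted by C_12.
C_12 = C(24,12)/13 = 2704156/13 = 208012.

208012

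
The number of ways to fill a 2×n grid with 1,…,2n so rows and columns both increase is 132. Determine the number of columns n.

Standard Young tableaux of shape 2×n are counted by C_n. Since C_6 = 132, the index is 6.

6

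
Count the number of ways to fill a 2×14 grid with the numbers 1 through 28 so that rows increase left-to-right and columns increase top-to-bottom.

2674440

Standard Young tableaux of shape 2×n are counted by C_n; here n = 14.
C_14 = 2674440.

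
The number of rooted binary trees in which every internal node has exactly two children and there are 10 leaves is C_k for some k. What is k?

Full binary trees with 10 leaves have 10−1 = 9 internal nodes, so there are C_9 of them.

9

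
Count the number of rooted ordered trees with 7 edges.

A rooted plane tree with 7 edges has 8 nodes, and the count is C_7.
C_7 = C(14,7)/8 = 3432/8 = 429.

429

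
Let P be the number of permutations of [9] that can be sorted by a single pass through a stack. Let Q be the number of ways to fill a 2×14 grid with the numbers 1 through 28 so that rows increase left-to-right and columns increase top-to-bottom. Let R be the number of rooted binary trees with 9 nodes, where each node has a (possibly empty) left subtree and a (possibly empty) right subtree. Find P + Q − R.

2674440

By Knuth's characterisation, the stack-sortable permutations of length 9 are the 231-avoiders, numbering C_9. So P = C_9 = 4862.
Standard Young tableaux of shape 2×n are counted by C_n; here n = 14. So Q = C_14 = 2674440.
There are C_n binary search tree shapes on n keys; with n = 9 that is C_9. So R = C_9 = 4862.
P + Q − R = 4862 + 2674440 − 4862 = 2674440.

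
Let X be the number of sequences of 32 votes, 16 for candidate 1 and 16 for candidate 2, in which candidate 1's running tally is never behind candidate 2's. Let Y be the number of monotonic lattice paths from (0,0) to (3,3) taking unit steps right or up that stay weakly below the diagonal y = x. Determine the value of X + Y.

35357675

Ballot sequences with n votes each where one side never trails are Dyck words, counted by C_n; here n = 16. So X = C_16 = 35357670.
Monotone paths in an n×n grid that stay weakly below the diagonal are counted by C_n; here n = 3. So Y = C_3 = 5.
X + Y = 35357670 + 5 = 35357675.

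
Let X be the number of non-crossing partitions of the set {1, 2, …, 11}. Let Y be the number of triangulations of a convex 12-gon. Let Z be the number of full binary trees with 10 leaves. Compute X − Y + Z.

The non-crossing partitions of [11] form a lattice of size C_11. So X = C_11 = 58786.
Triangulations of a convex m-gon are counted by C_{m−2}; with m = 12 this is C_10. So Y = C_10 = 16796.
Full binary trees with 10 leaves have 10−1 = 9 internal nodes, so there are C_9 of them. So Z = C_9 = 4862.
X − Y + Z = 58786 − 16796 + 4862 = 46852.

46852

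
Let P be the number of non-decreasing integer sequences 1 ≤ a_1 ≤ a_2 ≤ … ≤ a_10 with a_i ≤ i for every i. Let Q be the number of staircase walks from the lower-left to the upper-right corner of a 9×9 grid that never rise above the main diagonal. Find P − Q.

Such sub-staircase sequences of length n are counted by C_n; here n = 10. So P = C_10 = 16796.
Monotone paths in an n×n grid that stay weakly below the diagonal are counted by C_n; here n = 9. So Q = C_9 = 4862.
P − Q = 16796 − 4862 = 11934.

11934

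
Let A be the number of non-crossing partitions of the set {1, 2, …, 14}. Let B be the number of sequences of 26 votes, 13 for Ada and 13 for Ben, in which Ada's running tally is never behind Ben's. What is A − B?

The non-crossing partitions of [14] form a lattice of size C_14. So A = C_14 = 2674440.
Ballot sequences with n votes each where one side never trails are Dyck words, counted by C_n; here n = 13. So B = C_13 = 742900.
A − B = 2674440 − 742900 = 1931540.

1931540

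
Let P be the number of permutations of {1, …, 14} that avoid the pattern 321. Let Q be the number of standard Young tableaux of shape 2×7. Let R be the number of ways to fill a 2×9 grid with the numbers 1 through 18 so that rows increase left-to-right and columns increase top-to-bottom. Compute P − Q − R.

For any fixed pattern of length 3, the pattern-avoiding permutations of [14] number C_14. So P = C_14 = 2674440.
By the hook-length formula (or a Dyck-path bijection), SYT of shape 2×7 number C_7. So Q = C_7 = 429.
Standard Young tableaux of shape 2×n are counted by C_n; here n = 9. So R = C_9 = 4862.
P − Q − R = 2674440 − 429 − 4862 = 2669149.

2669149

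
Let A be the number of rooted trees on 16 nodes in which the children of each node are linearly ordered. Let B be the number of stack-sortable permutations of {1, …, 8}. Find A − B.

A rooted plane tree on 16 nodes has 15 edges, and such trees are counted by C_15. So A = C_15 = 9694845.
By Knuth's characterisation, the stack-sortable permutations of length 8 are the 231-avoiders, numbering C_8. So B = C_8 = 1430.
A − B = 9694845 − 1430 = 9693415.

9693415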